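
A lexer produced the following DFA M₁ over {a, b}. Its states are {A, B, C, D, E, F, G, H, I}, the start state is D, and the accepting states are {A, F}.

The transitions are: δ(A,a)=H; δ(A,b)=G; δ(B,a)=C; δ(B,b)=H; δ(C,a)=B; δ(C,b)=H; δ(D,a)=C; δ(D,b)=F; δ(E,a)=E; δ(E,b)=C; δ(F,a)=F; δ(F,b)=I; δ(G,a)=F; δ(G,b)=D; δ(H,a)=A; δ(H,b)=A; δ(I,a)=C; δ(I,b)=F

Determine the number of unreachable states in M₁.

1

No path from D leads to E; the other 8 states are all reachable.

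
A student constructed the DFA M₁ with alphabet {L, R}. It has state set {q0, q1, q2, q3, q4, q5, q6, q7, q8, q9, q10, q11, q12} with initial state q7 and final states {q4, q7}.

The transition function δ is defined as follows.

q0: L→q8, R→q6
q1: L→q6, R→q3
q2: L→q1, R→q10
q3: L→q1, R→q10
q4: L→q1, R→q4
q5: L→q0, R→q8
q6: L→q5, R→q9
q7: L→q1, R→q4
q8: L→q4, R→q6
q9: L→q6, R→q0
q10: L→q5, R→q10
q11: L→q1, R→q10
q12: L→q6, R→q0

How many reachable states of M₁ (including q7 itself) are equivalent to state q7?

First remove the unreachable states {q2,q11,q12}; 10 states remain.
P0 = {q4,q7} | {q0,q1,q3,q5,q6,q8,q9,q10}.
Refine {q0,q1,q3,q5,q6,q8,q9,q10} on symbol L: members go to different blocks, giving {q0,q1,q3,q5,q6,q9,q10} and {q8}.
Refine {q0,q1,q3,q5,q6,q9,q10} on symbol L: members go to different blocks, giving {q1,q3,q5,q6,q9,q10} and {q0}.
Refine {q1,q3,q5,q6,q9,q10} on symbol L: members go to different blocks, giving {q1,q3,q6,q9,q10} and {q5}.
Split {q1,q3,q6,q9,q10} by δ(·,L) → {q1,q3,q9} and {q6,q10}.
Refine {q1,q3,q9} on symbol L: members go to different blocks, giving {q1,q9} and {q3}.
Split {q1,q9} by δ(·,R) → {q1} and {q9}.
Refine {q6,q10} on symbol R: members go to different blocks, giving {q6} and {q10}.
The partition is now stable with 9 blocks: {q4,q7} | {q1} | {q8} | {q0} | {q5} | {q6} | {q3} | {q9} | {q10}.
The equivalence class containing q7 is {q4,q7}, of size 2.

2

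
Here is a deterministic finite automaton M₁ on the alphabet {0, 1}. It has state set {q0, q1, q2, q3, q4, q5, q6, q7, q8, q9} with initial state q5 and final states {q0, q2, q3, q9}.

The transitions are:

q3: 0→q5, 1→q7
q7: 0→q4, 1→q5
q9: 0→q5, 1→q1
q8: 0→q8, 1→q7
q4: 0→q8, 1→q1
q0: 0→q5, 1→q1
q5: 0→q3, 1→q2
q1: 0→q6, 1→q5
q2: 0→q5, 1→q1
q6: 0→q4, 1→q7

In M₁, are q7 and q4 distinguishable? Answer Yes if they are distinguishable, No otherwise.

Yes

First remove the unreachable states {q0,q9}; 8 states remain.
P0 = {q2,q3} | {q1,q4,q5,q6,q7,q8}.
On input 0, block {q1,q4,q5,q6,q7,q8} splits into {q1,q4,q6,q7,q8} and {q5}.
Refine {q1,q4,q6,q7,q8} on symbol 1: members go to different blocks, giving {q4,q6,q8} and {q1,q7}.
Stable partition: {q2,q3} | {q4,q6,q8} | {q5} | {q1,q7} — 4 equivalence classes.
q7 and q4 end up in different blocks, so they are distinguishable. For instance, the string '10' is accepted from only q7.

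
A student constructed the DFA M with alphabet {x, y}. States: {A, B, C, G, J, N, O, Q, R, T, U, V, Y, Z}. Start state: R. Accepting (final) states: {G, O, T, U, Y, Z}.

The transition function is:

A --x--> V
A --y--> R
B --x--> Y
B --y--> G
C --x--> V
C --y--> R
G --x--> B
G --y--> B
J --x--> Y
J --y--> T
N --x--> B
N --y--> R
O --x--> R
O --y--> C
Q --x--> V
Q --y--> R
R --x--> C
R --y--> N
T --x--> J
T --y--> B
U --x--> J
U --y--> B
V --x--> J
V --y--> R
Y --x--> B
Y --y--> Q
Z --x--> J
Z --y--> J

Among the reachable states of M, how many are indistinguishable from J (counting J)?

2

Reachable states from the start: {B,C,G,J,N,Q,R,T,V,Y}. Unreachable: {A,O,U,Z} — drop them.
Start with accepting vs non-accepting: {G,T,Y} | {B,C,J,N,Q,R,V}.
Refine {B,C,J,N,Q,R,V} on symbol x: members go to different blocks, giving {C,N,Q,R,V} and {B,J}.
Split {G,T,Y} by δ(·,y) → {G,T} and {Y}.
Split {C,N,Q,R,V} by δ(·,x) → {C,Q,R} and {N,V}.
On input x, block {C,Q,R} splits into {C,Q} and {R}.
The partition is now stable with 6 blocks: {G,T} | {C,Q} | {B,J} | {Y} | {N,V} | {R}.
The equivalence class containing J is {B,J}, of size 2.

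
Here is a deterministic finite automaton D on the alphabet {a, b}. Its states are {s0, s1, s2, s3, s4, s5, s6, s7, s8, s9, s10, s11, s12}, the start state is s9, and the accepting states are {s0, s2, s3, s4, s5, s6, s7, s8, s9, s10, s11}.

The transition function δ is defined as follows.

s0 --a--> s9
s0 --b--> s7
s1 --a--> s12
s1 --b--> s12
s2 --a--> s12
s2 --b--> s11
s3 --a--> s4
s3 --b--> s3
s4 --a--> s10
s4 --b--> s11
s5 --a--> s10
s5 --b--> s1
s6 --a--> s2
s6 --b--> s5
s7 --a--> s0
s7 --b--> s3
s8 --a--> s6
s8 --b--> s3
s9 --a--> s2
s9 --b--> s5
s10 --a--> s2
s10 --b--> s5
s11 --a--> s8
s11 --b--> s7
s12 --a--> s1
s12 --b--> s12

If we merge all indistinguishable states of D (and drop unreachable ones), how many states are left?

Start with accepting vs non-accepting: {s0,s2,s3,s4,s5,s6,s7,s8,s9,s10,s11} | {s1,s12}.
Split {s0,s2,s3,s4,s5,s6,s7,s8,s9,s10,s11} by δ(·,a) → {s0,s3,s4,s5,s6,s7,s8,s9,s10,s11} and {s2}.
Refine {s0,s3,s4,s5,s6,s7,s8,s9,s10,s11} on symbol a: members go to different blocks, giving {s0,s3,s4,s5,s7,s8,s11} and {s6,s9,s10}.
On input a, block {s0,s3,s4,s5,s7,s8,s11} splits into {s0,s4,s5,s8} and {s3,s7,s11}.
On input b, block {s0,s4,s5,s8} splits into {s0,s4,s8} and {s5}.
Stable partition: {s0,s4,s8} | {s1,s12} | {s2} | {s6,s9,s10} | {s3,s7,s11} | {s5} — 6 equivalence classes.

6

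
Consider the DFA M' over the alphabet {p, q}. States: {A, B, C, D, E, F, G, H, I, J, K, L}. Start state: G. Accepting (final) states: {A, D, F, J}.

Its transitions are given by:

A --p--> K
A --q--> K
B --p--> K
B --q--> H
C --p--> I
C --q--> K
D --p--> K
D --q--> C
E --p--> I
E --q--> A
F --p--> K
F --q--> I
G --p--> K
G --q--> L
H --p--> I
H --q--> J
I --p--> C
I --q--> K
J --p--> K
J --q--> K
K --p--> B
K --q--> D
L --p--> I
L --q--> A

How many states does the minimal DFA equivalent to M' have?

6

States {E,F} cannot be reached from the start state, so discard them.
P0 = {A,D,J} | {B,C,G,H,I,K,L}.
Refine {B,C,G,H,I,K,L} on symbol q: members go to different blocks, giving {B,C,G,I} and {H,K,L}.
Refine {A,D,J} on symbol q: members go to different blocks, giving {A,J} and {D}.
On input p, block {B,C,G,I} splits into {B,G} and {C,I}.
Refine {H,K,L} on symbol p: members go to different blocks, giving {H,L} and {K}.
No further refinement is possible. Final partition (6 blocks): {A,J} | {B,G} | {H,L} | {D} | {C,I} | {K}.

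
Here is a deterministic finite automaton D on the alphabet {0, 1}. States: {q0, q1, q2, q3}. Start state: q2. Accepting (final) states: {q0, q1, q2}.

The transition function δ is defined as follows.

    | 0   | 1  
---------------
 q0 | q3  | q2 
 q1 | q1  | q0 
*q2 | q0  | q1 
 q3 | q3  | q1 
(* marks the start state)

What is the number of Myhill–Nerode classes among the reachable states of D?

P0 = {q0,q1,q2} | {q3}.
Refine {q0,q1,q2} on symbol 0: members go to different blocks, giving {q1,q2} and {q0}.
On input 0, block {q1,q2} splits into {q1} and {q2}.
No further refinement is possible. Final partition (4 blocks): {q1} | {q3} | {q0} | {q2}.

4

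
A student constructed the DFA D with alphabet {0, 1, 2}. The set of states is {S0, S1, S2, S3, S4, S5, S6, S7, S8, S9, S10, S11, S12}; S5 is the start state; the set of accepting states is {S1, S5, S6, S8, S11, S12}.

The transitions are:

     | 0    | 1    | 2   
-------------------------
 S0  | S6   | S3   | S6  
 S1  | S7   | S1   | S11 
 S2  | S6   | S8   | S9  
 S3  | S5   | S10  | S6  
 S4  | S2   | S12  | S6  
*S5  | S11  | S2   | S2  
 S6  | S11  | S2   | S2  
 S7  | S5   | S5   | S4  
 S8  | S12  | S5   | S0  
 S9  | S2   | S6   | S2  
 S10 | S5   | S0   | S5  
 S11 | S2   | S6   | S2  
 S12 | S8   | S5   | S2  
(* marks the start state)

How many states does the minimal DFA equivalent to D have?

States {S1,S4,S7} cannot be reached from the start state, so discard them.
Start with accepting vs non-accepting: {S5,S6,S8,S11,S12} | {S0,S2,S3,S9,S10}.
Refine {S5,S6,S8,S11,S12} on symbol 0: members go to different blocks, giving {S5,S6,S8,S12} and {S11}.
Refine {S5,S6,S8,S12} on symbol 0: members go to different blocks, giving {S5,S6} and {S8,S12}.
Split {S0,S2,S3,S9,S10} by δ(·,0) → {S0,S2,S3,S10} and {S9}.
Refine {S0,S2,S3,S10} on symbol 1: members go to different blocks, giving {S0,S3,S10} and {S2}.
On input 2, block {S8,S12} splits into {S8} and {S12}.
Stable partition: {S5,S6} | {S0,S3,S10} | {S11} | {S8} | {S9} | {S2} | {S12} — 7 equivalence classes.

7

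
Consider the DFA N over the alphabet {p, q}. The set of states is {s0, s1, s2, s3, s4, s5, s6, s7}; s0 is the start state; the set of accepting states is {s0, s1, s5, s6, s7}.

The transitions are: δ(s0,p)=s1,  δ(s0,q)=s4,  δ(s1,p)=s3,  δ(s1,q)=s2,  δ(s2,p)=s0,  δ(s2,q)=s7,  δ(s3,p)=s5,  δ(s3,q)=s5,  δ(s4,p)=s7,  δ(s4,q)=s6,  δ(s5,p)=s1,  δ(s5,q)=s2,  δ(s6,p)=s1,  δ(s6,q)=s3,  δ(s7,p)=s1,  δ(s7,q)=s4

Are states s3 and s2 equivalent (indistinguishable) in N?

Yes

All states are reachable from the start state.
Initial partition by acceptance: {s0,s1,s5,s6,s7} | {s2,s3,s4}.
Split {s0,s1,s5,s6,s7} by δ(·,p) → {s0,s5,s6,s7} and {s1}.
No further refinement is possible. Final partition (3 blocks): {s0,s5,s6,s7} | {s2,s3,s4} | {s1}.
s3 and s2 lie in the same block of the stable partition, so they are equivalent — no string distinguishes them.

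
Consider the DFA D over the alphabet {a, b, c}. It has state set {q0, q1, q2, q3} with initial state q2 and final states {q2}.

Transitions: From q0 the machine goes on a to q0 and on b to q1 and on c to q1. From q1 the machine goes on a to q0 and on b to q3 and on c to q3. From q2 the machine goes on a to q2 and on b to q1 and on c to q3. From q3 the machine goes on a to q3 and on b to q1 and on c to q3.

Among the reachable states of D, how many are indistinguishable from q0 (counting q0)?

3

Every state is reachable, so we keep all 4.
Initial partition by acceptance: {q2} | {q0,q1,q3}.
Stable partition: {q2} | {q0,q1,q3} — 2 equivalence classes.
The equivalence class containing q0 is {q0,q1,q3}, of size 3.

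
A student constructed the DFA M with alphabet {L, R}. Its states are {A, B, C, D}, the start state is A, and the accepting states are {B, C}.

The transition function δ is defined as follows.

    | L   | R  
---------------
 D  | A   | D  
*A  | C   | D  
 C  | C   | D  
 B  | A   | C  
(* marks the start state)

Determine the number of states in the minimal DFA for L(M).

States {B} cannot be reached from the start state, so discard them.
Initial partition by acceptance: {C} | {A,D}.
Refine {A,D} on symbol L: members go to different blocks, giving {A} and {D}.
The partition is now stable with 3 blocks: {C} | {A} | {D}.

3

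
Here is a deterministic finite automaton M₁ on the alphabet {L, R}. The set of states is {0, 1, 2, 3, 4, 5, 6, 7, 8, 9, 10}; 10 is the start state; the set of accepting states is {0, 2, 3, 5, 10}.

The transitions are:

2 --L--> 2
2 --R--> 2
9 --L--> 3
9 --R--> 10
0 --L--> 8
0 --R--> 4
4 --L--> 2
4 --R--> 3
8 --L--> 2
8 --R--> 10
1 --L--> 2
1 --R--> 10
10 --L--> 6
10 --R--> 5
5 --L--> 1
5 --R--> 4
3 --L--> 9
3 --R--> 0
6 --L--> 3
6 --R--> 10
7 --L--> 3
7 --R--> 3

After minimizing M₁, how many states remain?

5

States {7} cannot be reached from the start state, so discard them.
P0 = {0,2,3,5,10} | {1,4,6,8,9}.
Split {0,2,3,5,10} by δ(·,L) → {0,3,5,10} and {2}.
On input R, block {0,3,5,10} splits into {0,5} and {3,10}.
Refine {1,4,6,8,9} on symbol L: members go to different blocks, giving {1,4,8} and {6,9}.
Stable partition: {0,5} | {1,4,8} | {2} | {3,10} | {6,9} — 5 equivalence classes.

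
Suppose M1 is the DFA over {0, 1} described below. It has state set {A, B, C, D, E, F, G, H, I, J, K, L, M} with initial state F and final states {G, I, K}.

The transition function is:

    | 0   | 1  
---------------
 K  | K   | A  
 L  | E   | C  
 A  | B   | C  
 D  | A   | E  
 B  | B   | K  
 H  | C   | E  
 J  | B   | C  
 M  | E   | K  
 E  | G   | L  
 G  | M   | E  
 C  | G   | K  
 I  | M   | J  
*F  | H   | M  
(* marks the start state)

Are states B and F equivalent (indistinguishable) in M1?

First remove the unreachable states {D,I,J}; 10 states remain.
P0 = {G,K} | {A,B,C,E,F,H,L,M}.
Split {G,K} by δ(·,0) → {G} and {K}.
On input 0, block {A,B,C,E,F,H,L,M} splits into {A,B,F,H,L,M} and {C,E}.
Refine {A,B,F,H,L,M} on symbol 0: members go to different blocks, giving {A,B,F} and {H,L,M}.
On input 0, block {A,B,F} splits into {A,B} and {F}.
Split {A,B} by δ(·,1) → {A} and {B}.
Refine {C,E} on symbol 1: members go to different blocks, giving {C} and {E}.
On input 0, block {H,L,M} splits into {L,M} and {H}.
Split {L,M} by δ(·,1) → {L} and {M}.
No further refinement is possible. Final partition (10 blocks): {G} | {A} | {K} | {C} | {L} | {F} | {B} | {E} | {H} | {M}.
B and F end up in different blocks, so they are distinguishable. For instance, the string '1' is accepted from only B.

No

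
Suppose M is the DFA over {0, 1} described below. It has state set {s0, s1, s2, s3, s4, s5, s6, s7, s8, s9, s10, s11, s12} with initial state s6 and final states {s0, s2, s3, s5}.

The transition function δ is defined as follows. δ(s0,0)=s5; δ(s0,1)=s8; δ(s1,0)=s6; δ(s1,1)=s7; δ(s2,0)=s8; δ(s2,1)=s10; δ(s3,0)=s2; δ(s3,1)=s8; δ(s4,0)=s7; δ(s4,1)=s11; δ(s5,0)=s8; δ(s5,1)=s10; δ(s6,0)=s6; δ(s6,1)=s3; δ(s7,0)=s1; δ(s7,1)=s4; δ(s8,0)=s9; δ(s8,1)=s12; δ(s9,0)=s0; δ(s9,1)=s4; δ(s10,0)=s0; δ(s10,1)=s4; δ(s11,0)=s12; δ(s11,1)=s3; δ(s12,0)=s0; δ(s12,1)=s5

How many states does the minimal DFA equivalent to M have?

10

Every state is reachable, so we keep all 13.
P0 = {s0,s2,s3,s5} | {s1,s4,s6,s7,s8,s9,s10,s11,s12}.
Split {s0,s2,s3,s5} by δ(·,0) → {s0,s3} and {s2,s5}.
On input 0, block {s1,s4,s6,s7,s8,s9,s10,s11,s12} splits into {s1,s4,s6,s7,s8,s11} and {s9,s10,s12}.
Split {s1,s4,s6,s7,s8,s11} by δ(·,0) → {s1,s4,s6,s7} and {s8,s11}.
Split {s1,s4,s6,s7} by δ(·,1) → {s1,s7} and {s4} and {s6}.
On input 0, block {s1,s7} splits into {s1} and {s7}.
Refine {s9,s10,s12} on symbol 1: members go to different blocks, giving {s9,s10} and {s12}.
Refine {s8,s11} on symbol 0: members go to different blocks, giving {s8} and {s11}.
The partition is now stable with 10 blocks: {s0,s3} | {s1} | {s2,s5} | {s9,s10} | {s8} | {s4} | {s6} | {s7} | {s12} | {s11}.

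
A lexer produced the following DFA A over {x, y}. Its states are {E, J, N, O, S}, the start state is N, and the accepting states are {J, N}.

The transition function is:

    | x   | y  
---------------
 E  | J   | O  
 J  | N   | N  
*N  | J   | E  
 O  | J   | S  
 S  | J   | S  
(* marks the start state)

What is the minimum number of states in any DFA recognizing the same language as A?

Every state is reachable, so we keep all 5.
Initial partition by acceptance: {J,N} | {E,O,S}.
Split {J,N} by δ(·,y) → {N} and {J}.
Stable partition: {N} | {E,O,S} | {J} — 3 equivalence classes.

3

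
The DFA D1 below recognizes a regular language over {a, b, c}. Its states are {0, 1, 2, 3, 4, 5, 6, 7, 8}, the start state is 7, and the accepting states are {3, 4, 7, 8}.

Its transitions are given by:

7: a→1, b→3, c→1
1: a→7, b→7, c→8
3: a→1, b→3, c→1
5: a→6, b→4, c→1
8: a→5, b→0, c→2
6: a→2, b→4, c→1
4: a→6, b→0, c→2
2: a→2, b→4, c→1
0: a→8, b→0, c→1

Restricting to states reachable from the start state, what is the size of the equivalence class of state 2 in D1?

3

Initial partition by acceptance: {3,4,7,8} | {0,1,2,5,6}.
Refine {3,4,7,8} on symbol b: members go to different blocks, giving {3,7} and {4,8}.
Refine {0,1,2,5,6} on symbol a: members go to different blocks, giving {2,5,6} and {0} and {1}.
No further refinement is possible. Final partition (5 blocks): {3,7} | {2,5,6} | {4,8} | {0} | {1}.
The equivalence class containing 2 is {2,5,6}, of size 3.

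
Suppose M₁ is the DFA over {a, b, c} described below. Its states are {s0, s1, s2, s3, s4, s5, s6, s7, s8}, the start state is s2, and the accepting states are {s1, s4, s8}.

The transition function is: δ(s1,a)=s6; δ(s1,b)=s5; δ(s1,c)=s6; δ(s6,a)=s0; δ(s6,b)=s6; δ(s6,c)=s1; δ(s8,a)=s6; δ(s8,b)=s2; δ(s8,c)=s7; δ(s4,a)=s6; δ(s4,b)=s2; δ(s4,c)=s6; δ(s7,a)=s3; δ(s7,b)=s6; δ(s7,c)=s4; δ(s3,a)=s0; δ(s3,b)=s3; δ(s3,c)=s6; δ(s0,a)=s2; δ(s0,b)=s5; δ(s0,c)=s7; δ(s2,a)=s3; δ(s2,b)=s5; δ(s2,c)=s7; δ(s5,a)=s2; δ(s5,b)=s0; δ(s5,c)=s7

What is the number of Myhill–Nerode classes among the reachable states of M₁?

3

First remove the unreachable states {s8}; 8 states remain.
Start with accepting vs non-accepting: {s1,s4} | {s0,s2,s3,s5,s6,s7}.
On input c, block {s0,s2,s3,s5,s6,s7} splits into {s0,s2,s3,s5} and {s6,s7}.
The partition is now stable with 3 blocks: {s1,s4} | {s0,s2,s3,s5} | {s6,s7}.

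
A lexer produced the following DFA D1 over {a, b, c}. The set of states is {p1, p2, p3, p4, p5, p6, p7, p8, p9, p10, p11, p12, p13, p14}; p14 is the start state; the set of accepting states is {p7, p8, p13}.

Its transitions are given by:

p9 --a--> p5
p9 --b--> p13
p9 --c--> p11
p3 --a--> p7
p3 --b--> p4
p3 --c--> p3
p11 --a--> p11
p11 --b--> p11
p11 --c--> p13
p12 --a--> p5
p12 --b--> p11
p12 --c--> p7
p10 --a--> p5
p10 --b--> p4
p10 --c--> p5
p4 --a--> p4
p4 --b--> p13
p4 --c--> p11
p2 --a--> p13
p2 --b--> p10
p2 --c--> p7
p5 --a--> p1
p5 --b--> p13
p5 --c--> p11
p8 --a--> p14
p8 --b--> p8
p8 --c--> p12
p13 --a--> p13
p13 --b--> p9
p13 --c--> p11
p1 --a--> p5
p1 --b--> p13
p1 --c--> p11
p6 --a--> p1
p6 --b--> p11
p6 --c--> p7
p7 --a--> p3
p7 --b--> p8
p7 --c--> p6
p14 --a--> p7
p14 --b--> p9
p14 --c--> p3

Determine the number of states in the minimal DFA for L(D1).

6

States {p2,p10} cannot be reached from the start state, so discard them.
Initial partition by acceptance: {p7,p8,p13} | {p1,p3,p4,p5,p6,p9,p11,p12,p14}.
On input a, block {p7,p8,p13} splits into {p7,p8} and {p13}.
On input a, block {p1,p3,p4,p5,p6,p9,p11,p12,p14} splits into {p1,p4,p5,p6,p9,p11,p12} and {p3,p14}.
Split {p1,p4,p5,p6,p9,p11,p12} by δ(·,b) → {p1,p4,p5,p9} and {p6,p11,p12}.
On input a, block {p6,p11,p12} splits into {p6,p12} and {p11}.
The partition is now stable with 6 blocks: {p7,p8} | {p1,p4,p5,p9} | {p13} | {p3,p14} | {p6,p12} | {p11}.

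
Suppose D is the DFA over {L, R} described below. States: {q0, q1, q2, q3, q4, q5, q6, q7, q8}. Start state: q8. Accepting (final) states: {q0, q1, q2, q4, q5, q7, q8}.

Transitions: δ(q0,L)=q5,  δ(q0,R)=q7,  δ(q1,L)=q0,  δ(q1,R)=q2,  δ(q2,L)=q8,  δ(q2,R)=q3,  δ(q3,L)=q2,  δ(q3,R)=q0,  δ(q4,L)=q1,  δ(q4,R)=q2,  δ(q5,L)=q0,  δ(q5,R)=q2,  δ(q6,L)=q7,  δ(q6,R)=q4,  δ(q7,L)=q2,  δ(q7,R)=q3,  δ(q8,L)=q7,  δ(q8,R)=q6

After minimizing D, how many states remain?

3

Start with accepting vs non-accepting: {q0,q1,q2,q4,q5,q7,q8} | {q3,q6}.
Split {q0,q1,q2,q4,q5,q7,q8} by δ(·,R) → {q0,q1,q4,q5} and {q2,q7,q8}.
Stable partition: {q0,q1,q4,q5} | {q3,q6} | {q2,q7,q8} — 3 equivalence classes.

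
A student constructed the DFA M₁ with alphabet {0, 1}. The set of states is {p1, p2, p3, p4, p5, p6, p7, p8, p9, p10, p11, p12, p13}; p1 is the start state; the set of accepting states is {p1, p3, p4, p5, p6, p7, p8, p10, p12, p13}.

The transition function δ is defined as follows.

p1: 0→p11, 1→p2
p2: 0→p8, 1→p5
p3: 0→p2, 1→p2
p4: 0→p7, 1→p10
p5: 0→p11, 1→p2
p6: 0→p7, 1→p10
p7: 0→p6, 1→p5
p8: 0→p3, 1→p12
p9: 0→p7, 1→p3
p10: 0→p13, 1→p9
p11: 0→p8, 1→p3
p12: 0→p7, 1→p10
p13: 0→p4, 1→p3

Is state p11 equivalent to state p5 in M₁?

All states are reachable from the start state.
P0 = {p1,p3,p4,p5,p6,p7,p8,p10,p12,p13} | {p2,p9,p11}.
Refine {p1,p3,p4,p5,p6,p7,p8,p10,p12,p13} on symbol 0: members go to different blocks, giving {p4,p6,p7,p8,p10,p12,p13} and {p1,p3,p5}.
Refine {p4,p6,p7,p8,p10,p12,p13} on symbol 0: members go to different blocks, giving {p4,p6,p7,p10,p12,p13} and {p8}.
On input 1, block {p4,p6,p7,p10,p12,p13} splits into {p4,p6,p12} and {p7,p13} and {p10}.
On input 0, block {p2,p9,p11} splits into {p2,p11} and {p9}.
Stable partition: {p4,p6,p12} | {p2,p11} | {p1,p3,p5} | {p8} | {p7,p13} | {p10} | {p9} — 7 equivalence classes.
p11 and p5 end up in different blocks, so they are distinguishable. For instance, the string 'ε' is accepted from only p5.

No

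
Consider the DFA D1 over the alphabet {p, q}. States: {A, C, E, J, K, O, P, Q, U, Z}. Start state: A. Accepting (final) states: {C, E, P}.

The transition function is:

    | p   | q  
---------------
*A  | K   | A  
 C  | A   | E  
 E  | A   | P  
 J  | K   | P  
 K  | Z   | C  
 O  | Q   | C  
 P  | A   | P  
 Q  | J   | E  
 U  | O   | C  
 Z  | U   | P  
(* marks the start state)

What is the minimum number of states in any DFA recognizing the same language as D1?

P0 = {C,E,P} | {A,J,K,O,Q,U,Z}.
Refine {A,J,K,O,Q,U,Z} on symbol q: members go to different blocks, giving {J,K,O,Q,U,Z} and {A}.
The partition is now stable with 3 blocks: {C,E,P} | {J,K,O,Q,U,Z} | {A}.

3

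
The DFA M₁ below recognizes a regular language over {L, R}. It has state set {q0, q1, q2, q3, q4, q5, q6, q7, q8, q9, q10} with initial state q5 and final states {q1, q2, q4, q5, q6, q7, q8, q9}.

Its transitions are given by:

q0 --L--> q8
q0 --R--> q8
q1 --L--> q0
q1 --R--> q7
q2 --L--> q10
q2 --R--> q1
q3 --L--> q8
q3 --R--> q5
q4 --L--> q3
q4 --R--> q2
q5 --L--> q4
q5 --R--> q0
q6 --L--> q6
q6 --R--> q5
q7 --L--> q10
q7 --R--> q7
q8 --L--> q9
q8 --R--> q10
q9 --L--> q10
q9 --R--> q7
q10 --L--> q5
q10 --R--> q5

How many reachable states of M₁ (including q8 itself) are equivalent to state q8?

First remove the unreachable states {q6}; 10 states remain.
P0 = {q1,q2,q4,q5,q7,q8,q9} | {q0,q3,q10}.
Split {q1,q2,q4,q5,q7,q8,q9} by δ(·,L) → {q1,q2,q4,q7,q9} and {q5,q8}.
The partition is now stable with 3 blocks: {q1,q2,q4,q7,q9} | {q0,q3,q10} | {q5,q8}.
The equivalence class containing q8 is {q5,q8}, of size 2.

2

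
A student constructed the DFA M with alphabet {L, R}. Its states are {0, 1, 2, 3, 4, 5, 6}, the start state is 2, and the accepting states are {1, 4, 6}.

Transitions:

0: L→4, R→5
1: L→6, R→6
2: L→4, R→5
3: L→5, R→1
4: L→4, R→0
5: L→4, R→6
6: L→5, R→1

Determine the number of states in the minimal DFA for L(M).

States {3} cannot be reached from the start state, so discard them.
Initial partition by acceptance: {1,4,6} | {0,2,5}.
Split {1,4,6} by δ(·,L) → {1,4} and {6}.
Split {1,4} by δ(·,L) → {1} and {4}.
On input R, block {0,2,5} splits into {0,2} and {5}.
No further refinement is possible. Final partition (5 blocks): {1} | {0,2} | {6} | {4} | {5}.

5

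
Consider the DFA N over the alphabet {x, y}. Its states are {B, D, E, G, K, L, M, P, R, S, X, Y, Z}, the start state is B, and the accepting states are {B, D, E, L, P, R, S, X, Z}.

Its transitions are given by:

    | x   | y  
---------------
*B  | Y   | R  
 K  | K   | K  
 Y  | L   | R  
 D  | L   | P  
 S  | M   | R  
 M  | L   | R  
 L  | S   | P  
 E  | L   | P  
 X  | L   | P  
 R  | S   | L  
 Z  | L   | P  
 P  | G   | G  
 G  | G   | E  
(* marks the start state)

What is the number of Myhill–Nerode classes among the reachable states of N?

Reachable states from the start: {B,E,G,L,M,P,R,S,Y}. Unreachable: {D,K,X,Z} — drop them.
P0 = {B,E,L,P,R,S} | {G,M,Y}.
Split {B,E,L,P,R,S} by δ(·,x) → {E,L,R} and {B,P,S}.
On input x, block {E,L,R} splits into {L,R} and {E}.
Split {L,R} by δ(·,y) → {R} and {L}.
On input x, block {G,M,Y} splits into {M,Y} and {G}.
Refine {B,P,S} on symbol x: members go to different blocks, giving {B,S} and {P}.
Stable partition: {R} | {M,Y} | {B,S} | {E} | {L} | {G} | {P} — 7 equivalence classes.

7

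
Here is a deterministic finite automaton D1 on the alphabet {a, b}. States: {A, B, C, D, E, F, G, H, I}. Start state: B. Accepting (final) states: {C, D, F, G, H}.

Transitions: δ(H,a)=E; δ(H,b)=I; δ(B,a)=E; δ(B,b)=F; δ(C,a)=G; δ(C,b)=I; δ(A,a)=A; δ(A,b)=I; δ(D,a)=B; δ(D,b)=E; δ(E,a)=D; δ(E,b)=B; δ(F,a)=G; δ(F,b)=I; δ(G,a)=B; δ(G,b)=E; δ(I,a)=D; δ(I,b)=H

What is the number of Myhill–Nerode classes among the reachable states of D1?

6

First remove the unreachable states {A,C}; 7 states remain.
Start with accepting vs non-accepting: {D,F,G,H} | {B,E,I}.
Refine {D,F,G,H} on symbol a: members go to different blocks, giving {D,G,H} and {F}.
Split {B,E,I} by δ(·,a) → {E,I} and {B}.
On input a, block {D,G,H} splits into {D,G} and {H}.
Split {E,I} by δ(·,b) → {E} and {I}.
Stable partition: {D,G} | {E} | {F} | {B} | {H} | {I} — 6 equivalence classes.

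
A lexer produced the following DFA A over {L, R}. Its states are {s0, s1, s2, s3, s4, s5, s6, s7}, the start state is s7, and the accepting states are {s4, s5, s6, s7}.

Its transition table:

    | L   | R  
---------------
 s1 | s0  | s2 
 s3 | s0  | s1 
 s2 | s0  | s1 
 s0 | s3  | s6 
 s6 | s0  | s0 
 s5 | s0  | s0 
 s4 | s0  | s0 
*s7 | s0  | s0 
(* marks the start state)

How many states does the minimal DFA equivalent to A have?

States {s4,s5} cannot be reached from the start state, so discard them.
P0 = {s6,s7} | {s0,s1,s2,s3}.
Split {s0,s1,s2,s3} by δ(·,R) → {s1,s2,s3} and {s0}.
The partition is now stable with 3 blocks: {s6,s7} | {s1,s2,s3} | {s0}.

3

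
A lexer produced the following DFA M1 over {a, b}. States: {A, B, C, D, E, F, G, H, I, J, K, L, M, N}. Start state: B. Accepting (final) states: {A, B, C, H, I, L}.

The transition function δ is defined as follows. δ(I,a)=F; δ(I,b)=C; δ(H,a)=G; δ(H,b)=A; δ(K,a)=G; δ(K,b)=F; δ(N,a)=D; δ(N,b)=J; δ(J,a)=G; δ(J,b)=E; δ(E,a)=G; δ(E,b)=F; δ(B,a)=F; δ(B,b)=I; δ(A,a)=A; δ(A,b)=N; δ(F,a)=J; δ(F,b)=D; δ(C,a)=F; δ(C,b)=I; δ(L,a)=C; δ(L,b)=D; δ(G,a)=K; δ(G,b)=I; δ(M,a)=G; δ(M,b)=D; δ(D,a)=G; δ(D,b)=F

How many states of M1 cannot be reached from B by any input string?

Starting at B and following transitions, the reachable set is {B, C, D, E, F, G, I, J, K}. That leaves A, H, L, M, N unreachable — 5 in total.

5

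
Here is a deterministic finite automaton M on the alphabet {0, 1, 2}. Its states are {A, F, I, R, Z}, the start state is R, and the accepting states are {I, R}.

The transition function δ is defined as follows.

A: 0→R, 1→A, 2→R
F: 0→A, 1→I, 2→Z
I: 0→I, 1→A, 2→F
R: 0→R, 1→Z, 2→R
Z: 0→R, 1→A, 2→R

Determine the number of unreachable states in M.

2

No path from R leads to F, I; the other 3 states are all reachable.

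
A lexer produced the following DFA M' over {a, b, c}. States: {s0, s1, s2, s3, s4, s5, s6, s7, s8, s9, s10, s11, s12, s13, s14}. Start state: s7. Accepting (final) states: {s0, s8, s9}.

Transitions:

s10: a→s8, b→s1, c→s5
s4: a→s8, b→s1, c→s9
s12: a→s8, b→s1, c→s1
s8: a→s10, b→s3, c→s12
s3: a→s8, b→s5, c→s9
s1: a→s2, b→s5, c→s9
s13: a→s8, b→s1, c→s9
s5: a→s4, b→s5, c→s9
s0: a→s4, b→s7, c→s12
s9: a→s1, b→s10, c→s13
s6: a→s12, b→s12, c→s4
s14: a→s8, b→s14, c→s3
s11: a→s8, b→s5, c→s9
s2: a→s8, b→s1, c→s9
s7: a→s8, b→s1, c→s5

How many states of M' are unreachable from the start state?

4

Starting at s7 and following transitions, the reachable set is {s1, s2, s3, s4, s5, s7, s8, s9, s10, s12, s13}. That leaves s0, s6, s11, s14 unreachable — 4 in total.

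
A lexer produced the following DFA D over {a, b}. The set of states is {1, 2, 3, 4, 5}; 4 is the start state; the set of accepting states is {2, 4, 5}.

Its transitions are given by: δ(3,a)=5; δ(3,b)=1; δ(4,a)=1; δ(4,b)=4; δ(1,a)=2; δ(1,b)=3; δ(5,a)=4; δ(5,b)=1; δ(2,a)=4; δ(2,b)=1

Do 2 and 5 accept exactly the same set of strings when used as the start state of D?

All states are reachable from the start state.
P0 = {2,4,5} | {1,3}.
On input a, block {2,4,5} splits into {2,5} and {4}.
Stable partition: {2,5} | {1,3} | {4} — 3 equivalence classes.
2 and 5 lie in the same block of the stable partition, so they are equivalent — no string distinguishes them.

Yes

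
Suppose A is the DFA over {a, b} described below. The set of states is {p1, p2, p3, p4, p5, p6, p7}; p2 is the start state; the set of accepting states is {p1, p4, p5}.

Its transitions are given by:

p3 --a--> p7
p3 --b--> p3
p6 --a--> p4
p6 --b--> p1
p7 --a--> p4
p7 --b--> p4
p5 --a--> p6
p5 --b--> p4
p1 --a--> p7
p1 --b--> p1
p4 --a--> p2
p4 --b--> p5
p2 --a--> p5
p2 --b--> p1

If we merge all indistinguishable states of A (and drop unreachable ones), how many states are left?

Reachable states from the start: {p1,p2,p4,p5,p6,p7}. Unreachable: {p3} — drop them.
Start with accepting vs non-accepting: {p1,p4,p5} | {p2,p6,p7}.
No further refinement is possible. Final partition (2 blocks): {p1,p4,p5} | {p2,p6,p7}.

2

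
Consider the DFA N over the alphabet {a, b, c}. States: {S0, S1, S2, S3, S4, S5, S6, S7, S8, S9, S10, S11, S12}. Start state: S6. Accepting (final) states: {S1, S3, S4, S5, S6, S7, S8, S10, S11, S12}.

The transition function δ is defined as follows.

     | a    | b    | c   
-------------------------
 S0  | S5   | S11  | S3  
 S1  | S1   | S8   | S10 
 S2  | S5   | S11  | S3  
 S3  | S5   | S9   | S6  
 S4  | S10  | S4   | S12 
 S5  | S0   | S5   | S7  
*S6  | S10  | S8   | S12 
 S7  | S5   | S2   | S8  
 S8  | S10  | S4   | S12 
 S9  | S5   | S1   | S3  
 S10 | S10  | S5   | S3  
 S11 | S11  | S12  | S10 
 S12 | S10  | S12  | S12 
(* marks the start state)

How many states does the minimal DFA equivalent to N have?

Every state is reachable, so we keep all 13.
Initial partition by acceptance: {S1,S3,S4,S5,S6,S7,S8,S10,S11,S12} | {S0,S2,S9}.
On input a, block {S1,S3,S4,S5,S6,S7,S8,S10,S11,S12} splits into {S1,S3,S4,S6,S7,S8,S10,S11,S12} and {S5}.
On input a, block {S1,S3,S4,S6,S7,S8,S10,S11,S12} splits into {S1,S4,S6,S8,S10,S11,S12} and {S3,S7}.
Refine {S1,S4,S6,S8,S10,S11,S12} on symbol b: members go to different blocks, giving {S1,S4,S6,S8,S11,S12} and {S10}.
Split {S1,S4,S6,S8,S11,S12} by δ(·,a) → {S4,S6,S8,S12} and {S1,S11}.
No further refinement is possible. Final partition (6 blocks): {S4,S6,S8,S12} | {S0,S2,S9} | {S5} | {S3,S7} | {S10} | {S1,S11}.

6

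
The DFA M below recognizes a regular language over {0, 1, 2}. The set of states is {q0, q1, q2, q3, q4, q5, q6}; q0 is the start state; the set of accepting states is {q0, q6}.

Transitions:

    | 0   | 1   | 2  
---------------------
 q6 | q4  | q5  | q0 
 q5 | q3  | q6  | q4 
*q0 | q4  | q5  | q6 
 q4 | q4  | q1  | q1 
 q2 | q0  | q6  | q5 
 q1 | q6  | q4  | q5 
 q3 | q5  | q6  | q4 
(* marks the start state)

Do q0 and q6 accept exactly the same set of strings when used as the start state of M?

Yes

Reachable states from the start: {q0,q1,q3,q4,q5,q6}. Unreachable: {q2} — drop them.
Initial partition by acceptance: {q0,q6} | {q1,q3,q4,q5}.
On input 0, block {q1,q3,q4,q5} splits into {q3,q4,q5} and {q1}.
On input 1, block {q3,q4,q5} splits into {q3,q5} and {q4}.
No further refinement is possible. Final partition (4 blocks): {q0,q6} | {q3,q5} | {q1} | {q4}.
q0 and q6 lie in the same block of the stable partition, so they are equivalent — no string distinguishes them.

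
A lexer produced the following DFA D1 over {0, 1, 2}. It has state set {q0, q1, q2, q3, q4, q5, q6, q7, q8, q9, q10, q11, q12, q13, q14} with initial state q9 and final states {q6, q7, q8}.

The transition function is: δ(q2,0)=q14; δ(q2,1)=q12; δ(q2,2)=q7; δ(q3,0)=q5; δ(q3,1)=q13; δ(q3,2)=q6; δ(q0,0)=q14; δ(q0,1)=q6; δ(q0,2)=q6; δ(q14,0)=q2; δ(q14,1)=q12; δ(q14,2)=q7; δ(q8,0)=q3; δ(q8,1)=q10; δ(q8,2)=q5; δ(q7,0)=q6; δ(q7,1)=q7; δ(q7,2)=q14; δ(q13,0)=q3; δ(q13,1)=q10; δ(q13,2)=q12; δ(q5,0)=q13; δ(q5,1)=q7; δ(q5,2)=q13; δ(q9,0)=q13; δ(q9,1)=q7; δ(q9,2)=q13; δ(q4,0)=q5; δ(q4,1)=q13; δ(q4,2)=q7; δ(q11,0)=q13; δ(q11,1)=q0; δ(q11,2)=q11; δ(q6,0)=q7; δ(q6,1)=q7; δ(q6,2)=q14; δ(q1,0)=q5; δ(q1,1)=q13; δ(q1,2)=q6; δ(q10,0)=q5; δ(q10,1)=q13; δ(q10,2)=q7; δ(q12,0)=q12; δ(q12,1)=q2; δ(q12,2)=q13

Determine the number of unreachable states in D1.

BFS from q9 reaches {q2, q3, q5, q6, q7, q9, q10, q12, q13, q14}; the 5 state(s) q0, q1, q4, q8, q11 are never visited.

5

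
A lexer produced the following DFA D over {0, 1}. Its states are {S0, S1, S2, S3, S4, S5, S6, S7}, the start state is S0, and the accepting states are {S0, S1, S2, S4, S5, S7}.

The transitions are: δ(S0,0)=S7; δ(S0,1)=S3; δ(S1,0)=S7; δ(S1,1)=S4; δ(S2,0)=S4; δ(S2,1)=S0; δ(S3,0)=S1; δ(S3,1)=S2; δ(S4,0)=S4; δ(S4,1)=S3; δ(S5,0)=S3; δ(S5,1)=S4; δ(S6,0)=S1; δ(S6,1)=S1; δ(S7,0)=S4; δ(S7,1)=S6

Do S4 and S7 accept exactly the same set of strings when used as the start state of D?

States {S5} cannot be reached from the start state, so discard them.
P0 = {S0,S1,S2,S4,S7} | {S3,S6}.
Split {S0,S1,S2,S4,S7} by δ(·,1) → {S0,S4,S7} and {S1,S2}.
Stable partition: {S0,S4,S7} | {S3,S6} | {S1,S2} — 3 equivalence classes.
S4 and S7 lie in the same block of the stable partition, so they are equivalent — no string distinguishes them.

Yes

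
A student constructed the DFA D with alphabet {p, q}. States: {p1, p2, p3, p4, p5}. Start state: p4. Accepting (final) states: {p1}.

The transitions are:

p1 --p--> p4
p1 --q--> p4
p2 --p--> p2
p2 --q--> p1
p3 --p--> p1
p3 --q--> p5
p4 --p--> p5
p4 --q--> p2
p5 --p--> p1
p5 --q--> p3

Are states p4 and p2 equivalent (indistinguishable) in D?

No

Every state is reachable, so we keep all 5.
Start with accepting vs non-accepting: {p1} | {p2,p3,p4,p5}.
On input p, block {p2,p3,p4,p5} splits into {p2,p4} and {p3,p5}.
Split {p2,p4} by δ(·,p) → {p2} and {p4}.
No further refinement is possible. Final partition (4 blocks): {p1} | {p2} | {p3,p5} | {p4}.
p4 and p2 end up in different blocks, so they are distinguishable. For instance, the string 'q' is accepted from only p2.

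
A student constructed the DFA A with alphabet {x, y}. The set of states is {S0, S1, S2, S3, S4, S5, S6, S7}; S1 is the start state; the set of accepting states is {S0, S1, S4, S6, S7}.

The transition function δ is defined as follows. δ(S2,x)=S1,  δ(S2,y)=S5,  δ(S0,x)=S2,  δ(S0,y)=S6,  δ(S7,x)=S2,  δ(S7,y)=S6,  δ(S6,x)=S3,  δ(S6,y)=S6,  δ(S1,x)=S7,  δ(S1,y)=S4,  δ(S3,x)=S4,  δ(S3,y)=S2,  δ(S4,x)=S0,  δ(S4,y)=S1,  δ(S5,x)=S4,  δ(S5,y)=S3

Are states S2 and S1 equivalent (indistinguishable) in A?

No

Initial partition by acceptance: {S0,S1,S4,S6,S7} | {S2,S3,S5}.
Split {S0,S1,S4,S6,S7} by δ(·,x) → {S0,S6,S7} and {S1,S4}.
The partition is now stable with 3 blocks: {S0,S6,S7} | {S2,S3,S5} | {S1,S4}.
S2 and S1 end up in different blocks, so they are distinguishable. For instance, the string 'ε' is accepted from only S1.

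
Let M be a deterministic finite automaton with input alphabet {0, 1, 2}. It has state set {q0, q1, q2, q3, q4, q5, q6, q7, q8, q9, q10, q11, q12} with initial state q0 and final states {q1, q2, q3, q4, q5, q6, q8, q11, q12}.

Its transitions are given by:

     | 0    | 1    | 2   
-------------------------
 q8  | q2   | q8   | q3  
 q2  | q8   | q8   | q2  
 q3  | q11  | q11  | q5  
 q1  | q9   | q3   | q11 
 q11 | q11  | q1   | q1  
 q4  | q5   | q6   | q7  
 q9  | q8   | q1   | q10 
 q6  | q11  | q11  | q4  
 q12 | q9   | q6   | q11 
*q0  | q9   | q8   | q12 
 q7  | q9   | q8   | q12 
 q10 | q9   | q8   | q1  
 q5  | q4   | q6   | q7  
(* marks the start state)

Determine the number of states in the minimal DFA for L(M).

P0 = {q1,q2,q3,q4,q5,q6,q8,q11,q12} | {q0,q7,q9,q10}.
On input 0, block {q1,q2,q3,q4,q5,q6,q8,q11,q12} splits into {q2,q3,q4,q5,q6,q8,q11} and {q1,q12}.
Refine {q2,q3,q4,q5,q6,q8,q11} on symbol 1: members go to different blocks, giving {q2,q3,q4,q5,q6,q8} and {q11}.
On input 0, block {q2,q3,q4,q5,q6,q8} splits into {q2,q4,q5,q8} and {q3,q6}.
On input 1, block {q2,q4,q5,q8} splits into {q2,q8} and {q4,q5}.
Split {q2,q8} by δ(·,2) → {q2} and {q8}.
On input 0, block {q0,q7,q9,q10} splits into {q0,q7,q10} and {q9}.
No further refinement is possible. Final partition (8 blocks): {q2} | {q0,q7,q10} | {q1,q12} | {q11} | {q3,q6} | {q4,q5} | {q8} | {q9}.

8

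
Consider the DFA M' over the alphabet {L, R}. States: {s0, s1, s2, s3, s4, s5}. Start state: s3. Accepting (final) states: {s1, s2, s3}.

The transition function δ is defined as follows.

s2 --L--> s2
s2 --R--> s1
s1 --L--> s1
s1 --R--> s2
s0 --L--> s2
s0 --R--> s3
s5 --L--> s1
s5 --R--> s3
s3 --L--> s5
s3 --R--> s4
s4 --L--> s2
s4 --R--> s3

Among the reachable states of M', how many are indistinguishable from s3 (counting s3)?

First remove the unreachable states {s0}; 5 states remain.
Initial partition by acceptance: {s1,s2,s3} | {s4,s5}.
On input L, block {s1,s2,s3} splits into {s1,s2} and {s3}.
The partition is now stable with 3 blocks: {s1,s2} | {s4,s5} | {s3}.
State s3 belongs to the block {s3}, which has 1 states.

1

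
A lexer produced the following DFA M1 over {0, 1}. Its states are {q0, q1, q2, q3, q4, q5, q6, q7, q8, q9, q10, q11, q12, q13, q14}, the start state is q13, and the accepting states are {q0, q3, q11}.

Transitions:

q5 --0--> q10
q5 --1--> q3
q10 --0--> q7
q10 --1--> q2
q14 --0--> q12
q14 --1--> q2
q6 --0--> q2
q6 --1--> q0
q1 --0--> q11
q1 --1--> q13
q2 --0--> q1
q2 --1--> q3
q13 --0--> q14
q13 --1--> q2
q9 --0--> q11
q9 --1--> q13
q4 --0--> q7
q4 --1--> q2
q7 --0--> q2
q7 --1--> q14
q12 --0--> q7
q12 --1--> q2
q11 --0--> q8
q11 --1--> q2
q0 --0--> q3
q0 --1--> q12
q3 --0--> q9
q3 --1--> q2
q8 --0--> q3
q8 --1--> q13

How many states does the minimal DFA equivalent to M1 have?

7

Reachable states from the start: {q1,q2,q3,q7,q8,q9,q11,q12,q13,q14}. Unreachable: {q0,q4,q5,q6,q10} — drop them.
P0 = {q3,q11} | {q1,q2,q7,q8,q9,q12,q13,q14}.
On input 0, block {q1,q2,q7,q8,q9,q12,q13,q14} splits into {q2,q7,q12,q13,q14} and {q1,q8,q9}.
On input 0, block {q2,q7,q12,q13,q14} splits into {q7,q12,q13,q14} and {q2}.
On input 0, block {q7,q12,q13,q14} splits into {q12,q13,q14} and {q7}.
Refine {q12,q13,q14} on symbol 0: members go to different blocks, giving {q13,q14} and {q12}.
Split {q13,q14} by δ(·,0) → {q13} and {q14}.
No further refinement is possible. Final partition (7 blocks): {q3,q11} | {q13} | {q1,q8,q9} | {q2} | {q7} | {q12} | {q14}.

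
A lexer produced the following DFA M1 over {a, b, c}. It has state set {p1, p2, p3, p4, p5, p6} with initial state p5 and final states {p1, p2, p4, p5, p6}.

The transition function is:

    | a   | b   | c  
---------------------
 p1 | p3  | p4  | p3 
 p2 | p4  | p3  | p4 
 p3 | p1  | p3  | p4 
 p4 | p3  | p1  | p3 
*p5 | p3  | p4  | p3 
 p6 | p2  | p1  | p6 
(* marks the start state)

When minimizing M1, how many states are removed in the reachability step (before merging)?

2

No path from p5 leads to p2, p6; the other 4 states are all reachable.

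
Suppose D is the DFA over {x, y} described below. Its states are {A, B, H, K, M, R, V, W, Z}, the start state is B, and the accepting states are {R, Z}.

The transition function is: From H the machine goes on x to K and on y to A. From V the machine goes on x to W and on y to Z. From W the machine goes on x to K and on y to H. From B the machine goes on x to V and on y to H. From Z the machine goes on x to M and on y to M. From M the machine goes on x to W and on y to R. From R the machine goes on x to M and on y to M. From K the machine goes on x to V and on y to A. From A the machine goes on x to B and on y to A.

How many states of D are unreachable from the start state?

0

Every one of the 9 states is reachable from B.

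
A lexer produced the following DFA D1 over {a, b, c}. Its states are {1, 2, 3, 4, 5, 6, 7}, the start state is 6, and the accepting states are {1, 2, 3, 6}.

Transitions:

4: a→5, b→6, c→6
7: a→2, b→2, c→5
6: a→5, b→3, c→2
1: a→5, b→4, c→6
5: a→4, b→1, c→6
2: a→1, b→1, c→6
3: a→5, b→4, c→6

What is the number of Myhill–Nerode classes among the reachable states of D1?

5

States {7} cannot be reached from the start state, so discard them.
Start with accepting vs non-accepting: {1,2,3,6} | {4,5}.
Refine {1,2,3,6} on symbol a: members go to different blocks, giving {1,3,6} and {2}.
Split {1,3,6} by δ(·,b) → {1,3} and {6}.
Refine {4,5} on symbol b: members go to different blocks, giving {4} and {5}.
Stable partition: {1,3} | {4} | {2} | {6} | {5} — 5 equivalence classes.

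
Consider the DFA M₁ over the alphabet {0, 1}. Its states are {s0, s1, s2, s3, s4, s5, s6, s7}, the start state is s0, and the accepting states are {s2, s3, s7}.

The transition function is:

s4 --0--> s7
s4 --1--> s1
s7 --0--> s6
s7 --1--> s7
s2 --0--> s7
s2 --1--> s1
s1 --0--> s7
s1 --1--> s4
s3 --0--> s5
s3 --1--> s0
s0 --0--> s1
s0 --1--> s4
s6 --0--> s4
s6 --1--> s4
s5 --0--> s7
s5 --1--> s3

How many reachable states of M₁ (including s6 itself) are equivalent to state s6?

First remove the unreachable states {s2,s3,s5}; 5 states remain.
Initial partition by acceptance: {s7} | {s0,s1,s4,s6}.
On input 0, block {s0,s1,s4,s6} splits into {s0,s6} and {s1,s4}.
Stable partition: {s7} | {s0,s6} | {s1,s4} — 3 equivalence classes.
The equivalence class containing s6 is {s0,s6}, of size 2.

2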